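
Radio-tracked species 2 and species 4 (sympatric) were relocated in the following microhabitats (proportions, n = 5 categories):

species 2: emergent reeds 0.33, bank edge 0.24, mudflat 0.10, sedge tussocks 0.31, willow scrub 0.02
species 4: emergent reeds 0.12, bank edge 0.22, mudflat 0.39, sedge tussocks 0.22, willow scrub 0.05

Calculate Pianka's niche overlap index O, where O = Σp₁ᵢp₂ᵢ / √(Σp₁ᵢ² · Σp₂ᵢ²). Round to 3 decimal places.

0.745

Σ p₁ᵢp₂ᵢ = 0.0396 + 0.0528 + 0.0390 + 0.0682 + 0.0010 = 0.2006
Σp_1ᵢ² = 0.33² + 0.24² + 0.10² + 0.31² + 0.02² = 0.1089 + 0.0576 + 0.0100 + 0.0961 + 0.0004 = 0.2730
Σp_2ᵢ² = 0.12² + 0.22² + 0.39² + 0.22² + 0.05² = 0.0144 + 0.0484 + 0.1521 + 0.0484 + 0.0025 = 0.2658
O = 0.2006 / √(0.2730 × 0.2658) = 0.2006 / 0.269376 = 0.74468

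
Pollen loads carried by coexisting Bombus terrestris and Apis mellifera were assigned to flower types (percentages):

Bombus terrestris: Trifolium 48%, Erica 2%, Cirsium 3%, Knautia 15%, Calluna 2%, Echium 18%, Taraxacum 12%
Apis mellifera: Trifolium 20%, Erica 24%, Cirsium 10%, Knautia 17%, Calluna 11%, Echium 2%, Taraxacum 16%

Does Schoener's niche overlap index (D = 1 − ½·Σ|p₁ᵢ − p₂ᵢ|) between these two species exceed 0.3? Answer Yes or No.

Yes

Convert percentages to proportions (divide by 100).
Σ|p₁ᵢ − p₂ᵢ| = 0.28 + 0.22 + 0.07 + 0.02 + 0.09 + 0.16 + 0.04 = 0.88
D = 1 − ½ × 0.88 = 1 − 0.440 = 0.5600
D = 0.5600 > 0.3 → Yes.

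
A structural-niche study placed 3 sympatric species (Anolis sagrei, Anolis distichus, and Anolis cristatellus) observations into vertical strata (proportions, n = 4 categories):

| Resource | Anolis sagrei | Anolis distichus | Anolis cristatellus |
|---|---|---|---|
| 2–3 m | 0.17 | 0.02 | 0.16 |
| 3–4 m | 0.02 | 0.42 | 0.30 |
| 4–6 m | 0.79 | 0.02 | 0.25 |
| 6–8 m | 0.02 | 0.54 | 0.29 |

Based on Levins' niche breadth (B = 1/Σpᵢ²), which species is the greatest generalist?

Σp_sagrᵢ² = 0.17² + 0.02² + 0.79² + 0.02² = 0.0289 + 0.0004 + 0.6241 + 0.0004 = 0.6538
B_sagr = 1 / 0.6538 = 1.5295
Σp_distᵢ² = 0.02² + 0.42² + 0.02² + 0.54² = 0.0004 + 0.1764 + 0.0004 + 0.2916 = 0.4688
B_dist = 1 / 0.4688 = 2.1331
Σp_crisᵢ² = 0.16² + 0.30² + 0.25² + 0.29² = 0.0256 + 0.0900 + 0.0625 + 0.0841 = 0.2622
B_cris = 1 / 0.2622 = 3.8139
Highest B → broadest niche (most generalist): Anolis cristatellus (B = 3.81).

Anolis cristatellus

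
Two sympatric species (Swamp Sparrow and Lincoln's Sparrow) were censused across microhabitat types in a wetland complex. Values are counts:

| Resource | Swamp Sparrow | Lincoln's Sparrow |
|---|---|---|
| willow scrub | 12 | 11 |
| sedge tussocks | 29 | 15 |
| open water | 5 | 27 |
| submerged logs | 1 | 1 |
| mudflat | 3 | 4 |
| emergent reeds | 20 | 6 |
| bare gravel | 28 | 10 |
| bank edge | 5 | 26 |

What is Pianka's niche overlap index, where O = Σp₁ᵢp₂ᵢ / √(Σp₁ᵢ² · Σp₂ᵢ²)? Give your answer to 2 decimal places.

0.60

Proportions for Swamp Sparrow (n=103): 12/103=0.1165, 29/103=0.2816, 5/103=0.0485, 1/103=0.0097, 3/103=0.0291, 20/103=0.1942, 28/103=0.2718, 5/103=0.0485
Proportions for Lincoln's Sparrow (n=100): 11/100=0.1100, 15/100=0.1500, 27/100=0.2700, 1/100=0.0100, 4/100=0.0400, 6/100=0.0600, 10/100=0.1000, 26/100=0.2600
Σ p₁ᵢp₂ᵢ = 0.012815 + 0.042240 + 0.013095 + 0.000097 + 0.001164 + 0.011652 + 0.027180 + 0.012610 = 0.120853
Σp_1ᵢ² = 0.1165² + 0.2816² + 0.0485² + 0.0097² + 0.0291² + 0.1942² + 0.2718² + 0.0485² = 0.013572 + 0.079299 + 0.002352 + 0.000094 + 0.000847 + 0.037714 + 0.073875 + 0.002352 = 0.210105
Σp_2ᵢ² = 0.1100² + 0.1500² + 0.2700² + 0.0100² + 0.0400² + 0.0600² + 0.1000² + 0.2600² = 0.012100 + 0.022500 + 0.072900 + 0.000100 + 0.001600 + 0.003600 + 0.010000 + 0.067600 = 0.190400
O = 0.120853 / √(0.210105 × 0.190400) = 0.120853 / 0.2000100 = 0.6042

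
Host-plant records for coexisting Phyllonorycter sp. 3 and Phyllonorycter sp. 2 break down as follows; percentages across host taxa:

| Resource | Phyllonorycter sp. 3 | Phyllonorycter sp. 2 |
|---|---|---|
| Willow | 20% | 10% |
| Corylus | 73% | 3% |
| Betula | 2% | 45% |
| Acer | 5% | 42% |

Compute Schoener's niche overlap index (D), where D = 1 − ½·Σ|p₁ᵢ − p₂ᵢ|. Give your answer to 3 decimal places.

Convert percentages to proportions (divide by 100).
Σ|p₁ᵢ − p₂ᵢ| = 0.10 + 0.70 + 0.43 + 0.37 = 1.60
D = 1 − ½ × 1.60 = 1 − 0.800 = 0.20000

0.200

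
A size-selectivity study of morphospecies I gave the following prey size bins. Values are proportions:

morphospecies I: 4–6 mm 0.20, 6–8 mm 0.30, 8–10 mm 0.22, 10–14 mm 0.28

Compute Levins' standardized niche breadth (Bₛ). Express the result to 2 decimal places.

Σpᵢ² = 0.20² + 0.30² + 0.22² + 0.28² = 0.0400 + 0.0900 + 0.0484 + 0.0784 = 0.2568
B = 1 / 0.2568 = 3.8941
Bₛ = (B − 1)/(n − 1) = (3.8941 − 1)/(4 − 1) = 2.8941/3 = 0.9647

0.96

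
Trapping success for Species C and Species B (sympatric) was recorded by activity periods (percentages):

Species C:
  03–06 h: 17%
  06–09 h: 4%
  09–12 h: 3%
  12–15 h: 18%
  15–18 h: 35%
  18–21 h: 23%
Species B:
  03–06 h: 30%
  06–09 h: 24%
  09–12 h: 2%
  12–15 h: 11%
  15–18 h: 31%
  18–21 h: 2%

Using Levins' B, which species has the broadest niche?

Convert percentages to proportions (divide by 100).
Σp_Cᵢ² = 0.17² + 0.04² + 0.03² + 0.18² + 0.35² + 0.23² = 0.0289 + 0.0016 + 0.0009 + 0.0324 + 0.1225 + 0.0529 = 0.2392
B_C = 1 / 0.2392 = 4.1806
Σp_Bᵢ² = 0.30² + 0.24² + 0.02² + 0.11² + 0.31² + 0.02² = 0.0900 + 0.0576 + 0.0004 + 0.0121 + 0.0961 + 0.0004 = 0.2566
B_B = 1 / 0.2566 = 3.8971
Highest B → broadest niche (most generalist): Species C (B = 4.18).

Species C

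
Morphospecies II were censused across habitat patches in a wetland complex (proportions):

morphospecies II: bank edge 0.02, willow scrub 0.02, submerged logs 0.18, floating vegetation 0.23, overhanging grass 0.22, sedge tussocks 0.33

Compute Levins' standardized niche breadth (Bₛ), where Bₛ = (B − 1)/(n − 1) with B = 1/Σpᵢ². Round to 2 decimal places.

Σpᵢ² = 0.02² + 0.02² + 0.18² + 0.23² + 0.22² + 0.33² = 0.0004 + 0.0004 + 0.0324 + 0.0529 + 0.0484 + 0.1089 = 0.2434
B = 1 / 0.2434 = 4.1085
Bₛ = (B − 1)/(n − 1) = (4.1085 − 1)/(6 − 1) = 3.1085/5 = 0.6217

0.62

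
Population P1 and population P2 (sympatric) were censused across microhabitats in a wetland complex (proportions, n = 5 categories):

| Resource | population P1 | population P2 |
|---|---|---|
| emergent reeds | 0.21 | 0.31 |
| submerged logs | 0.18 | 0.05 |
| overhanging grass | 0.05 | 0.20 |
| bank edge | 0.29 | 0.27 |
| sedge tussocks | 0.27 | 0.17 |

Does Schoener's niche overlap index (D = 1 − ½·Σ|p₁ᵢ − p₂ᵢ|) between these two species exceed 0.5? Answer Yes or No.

Yes

Σ|p₁ᵢ − p₂ᵢ| = 0.10 + 0.13 + 0.15 + 0.02 + 0.10 = 0.50
D = 1 − ½ × 0.50 = 1 − 0.250 = 0.7500
D = 0.7500 > 0.5 → Yes.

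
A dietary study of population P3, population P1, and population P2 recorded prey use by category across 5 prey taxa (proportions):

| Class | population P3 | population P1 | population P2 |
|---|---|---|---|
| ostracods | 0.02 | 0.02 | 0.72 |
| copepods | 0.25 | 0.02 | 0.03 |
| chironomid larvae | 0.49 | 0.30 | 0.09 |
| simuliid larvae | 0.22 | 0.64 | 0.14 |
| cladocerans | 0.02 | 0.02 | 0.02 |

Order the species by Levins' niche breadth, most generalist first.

Σp_P3ᵢ² = 0.02² + 0.25² + 0.49² + 0.22² + 0.02² = 0.0004 + 0.0625 + 0.2401 + 0.0484 + 0.0004 = 0.3518
B_P3 = 1 / 0.3518 = 2.8425
Σp_P1ᵢ² = 0.02² + 0.02² + 0.30² + 0.64² + 0.02² = 0.0004 + 0.0004 + 0.0900 + 0.4096 + 0.0004 = 0.5008
B_P1 = 1 / 0.5008 = 1.9968
Σp_P2ᵢ² = 0.72² + 0.03² + 0.09² + 0.14² + 0.02² = 0.5184 + 0.0009 + 0.0081 + 0.0196 + 0.0004 = 0.5474
B_P2 = 1 / 0.5474 = 1.8268
Ranking by B (broadest → narrowest): population P3 (2.84) > population P1 (2.00) > population P2 (1.83)

population P3 > population P1 > population P2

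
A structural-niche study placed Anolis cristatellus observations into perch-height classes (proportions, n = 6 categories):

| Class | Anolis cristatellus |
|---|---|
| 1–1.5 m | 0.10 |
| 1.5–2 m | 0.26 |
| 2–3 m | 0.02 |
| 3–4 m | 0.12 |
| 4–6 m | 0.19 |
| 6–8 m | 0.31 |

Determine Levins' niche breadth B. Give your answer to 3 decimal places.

4.452

Σpᵢ² = 0.10² + 0.26² + 0.02² + 0.12² + 0.19² + 0.31² = 0.0100 + 0.0676 + 0.0004 + 0.0144 + 0.0361 + 0.0961 = 0.2246
B = 1 / 0.2246 = 4.45236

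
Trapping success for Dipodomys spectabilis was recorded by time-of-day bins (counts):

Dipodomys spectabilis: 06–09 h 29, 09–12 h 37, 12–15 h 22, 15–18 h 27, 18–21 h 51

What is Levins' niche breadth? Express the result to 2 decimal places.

4.57

Proportions for Dipodomys spectabilis (n=166): 29/166=0.1747, 37/166=0.2229, 22/166=0.1325, 27/166=0.1627, 51/166=0.3072
Σpᵢ² = 0.1747² + 0.2229² + 0.1325² + 0.1627² + 0.3072² = 0.030520 + 0.049684 + 0.017556 + 0.026471 + 0.094372 = 0.218603
B = 1 / 0.218603 = 4.5745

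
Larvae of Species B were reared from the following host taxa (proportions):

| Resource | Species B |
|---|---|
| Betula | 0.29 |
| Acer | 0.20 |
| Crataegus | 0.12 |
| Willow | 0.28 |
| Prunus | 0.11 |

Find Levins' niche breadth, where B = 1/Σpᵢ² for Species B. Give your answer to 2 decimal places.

Σpᵢ² = 0.29² + 0.20² + 0.12² + 0.28² + 0.11² = 0.0841 + 0.0400 + 0.0144 + 0.0784 + 0.0121 = 0.2290
B = 1 / 0.2290 = 4.3668

4.37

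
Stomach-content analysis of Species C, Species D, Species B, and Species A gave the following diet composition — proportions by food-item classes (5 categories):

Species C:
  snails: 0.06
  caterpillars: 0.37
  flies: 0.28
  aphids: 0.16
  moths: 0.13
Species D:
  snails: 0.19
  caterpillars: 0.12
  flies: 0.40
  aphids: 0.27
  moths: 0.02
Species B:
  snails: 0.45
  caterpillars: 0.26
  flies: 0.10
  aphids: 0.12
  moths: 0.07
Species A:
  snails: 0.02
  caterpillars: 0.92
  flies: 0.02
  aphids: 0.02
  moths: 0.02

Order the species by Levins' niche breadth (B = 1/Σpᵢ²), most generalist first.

Σp_Cᵢ² = 0.06² + 0.37² + 0.28² + 0.16² + 0.13² = 0.0036 + 0.1369 + 0.0784 + 0.0256 + 0.0169 = 0.2614
B_C = 1 / 0.2614 = 3.8256
Σp_Dᵢ² = 0.19² + 0.12² + 0.40² + 0.27² + 0.02² = 0.0361 + 0.0144 + 0.1600 + 0.0729 + 0.0004 = 0.2838
B_D = 1 / 0.2838 = 3.5236
Σp_Bᵢ² = 0.45² + 0.26² + 0.10² + 0.12² + 0.07² = 0.2025 + 0.0676 + 0.0100 + 0.0144 + 0.0049 = 0.2994
B_B = 1 / 0.2994 = 3.3400
Σp_Aᵢ² = 0.02² + 0.92² + 0.02² + 0.02² + 0.02² = 0.0004 + 0.8464 + 0.0004 + 0.0004 + 0.0004 = 0.8480
B_A = 1 / 0.8480 = 1.1792
Ranking by B (broadest → narrowest): Species C (3.83) > Species D (3.52) > Species B (3.34) > Species A (1.18)

Species C > Species D > Species B > Species A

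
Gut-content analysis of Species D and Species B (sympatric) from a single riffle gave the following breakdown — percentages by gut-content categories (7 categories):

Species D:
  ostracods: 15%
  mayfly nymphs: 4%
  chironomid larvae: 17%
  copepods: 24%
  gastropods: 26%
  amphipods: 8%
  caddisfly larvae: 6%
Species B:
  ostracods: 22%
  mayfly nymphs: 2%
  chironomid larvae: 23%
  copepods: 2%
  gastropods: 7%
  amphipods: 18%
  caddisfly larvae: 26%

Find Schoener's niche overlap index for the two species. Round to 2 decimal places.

Convert percentages to proportions (divide by 100).
Σ|p₁ᵢ − p₂ᵢ| = 0.07 + 0.02 + 0.06 + 0.22 + 0.19 + 0.10 + 0.20 = 0.86
D = 1 − ½ × 0.86 = 1 − 0.430 = 0.5700

0.57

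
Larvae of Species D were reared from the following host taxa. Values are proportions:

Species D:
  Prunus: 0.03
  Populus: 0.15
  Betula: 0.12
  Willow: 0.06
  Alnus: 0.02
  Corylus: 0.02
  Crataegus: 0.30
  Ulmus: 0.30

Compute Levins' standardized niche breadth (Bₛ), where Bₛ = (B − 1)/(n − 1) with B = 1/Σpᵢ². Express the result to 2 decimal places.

Σpᵢ² = 0.03² + 0.15² + 0.12² + 0.06² + 0.02² + 0.02² + 0.30² + 0.30² = 0.0009 + 0.0225 + 0.0144 + 0.0036 + 0.0004 + 0.0004 + 0.0900 + 0.0900 = 0.2222
B = 1 / 0.2222 = 4.5005
Bₛ = (B − 1)/(n − 1) = (4.5005 − 1)/(8 − 1) = 3.5005/7 = 0.5001

0.50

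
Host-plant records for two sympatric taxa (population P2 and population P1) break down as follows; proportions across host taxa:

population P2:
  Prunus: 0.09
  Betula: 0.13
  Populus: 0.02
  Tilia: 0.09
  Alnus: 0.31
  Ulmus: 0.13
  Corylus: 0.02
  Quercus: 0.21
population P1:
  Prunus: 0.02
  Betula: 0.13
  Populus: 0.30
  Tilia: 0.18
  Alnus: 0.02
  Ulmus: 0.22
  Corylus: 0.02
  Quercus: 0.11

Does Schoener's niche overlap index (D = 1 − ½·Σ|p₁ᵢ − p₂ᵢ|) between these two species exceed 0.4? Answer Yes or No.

Σ|p₁ᵢ − p₂ᵢ| = 0.07 + 0.00 + 0.28 + 0.09 + 0.29 + 0.09 + 0.00 + 0.10 = 0.92
D = 1 − ½ × 0.92 = 1 − 0.460 = 0.5400
D = 0.5400 > 0.4 → Yes.

Yes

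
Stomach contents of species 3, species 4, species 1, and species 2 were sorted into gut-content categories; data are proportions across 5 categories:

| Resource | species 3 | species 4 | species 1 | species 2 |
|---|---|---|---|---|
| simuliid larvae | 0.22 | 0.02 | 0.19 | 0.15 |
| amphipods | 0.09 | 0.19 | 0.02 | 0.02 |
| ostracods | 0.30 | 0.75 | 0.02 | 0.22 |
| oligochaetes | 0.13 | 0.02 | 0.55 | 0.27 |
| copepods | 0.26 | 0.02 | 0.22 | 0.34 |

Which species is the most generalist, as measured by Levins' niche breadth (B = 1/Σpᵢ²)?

species 3

Σp_3ᵢ² = 0.22² + 0.09² + 0.30² + 0.13² + 0.26² = 0.0484 + 0.0081 + 0.0900 + 0.0169 + 0.0676 = 0.2310
B_3 = 1 / 0.2310 = 4.3290
Σp_4ᵢ² = 0.02² + 0.19² + 0.75² + 0.02² + 0.02² = 0.0004 + 0.0361 + 0.5625 + 0.0004 + 0.0004 = 0.5998
B_4 = 1 / 0.5998 = 1.6672
Σp_1ᵢ² = 0.19² + 0.02² + 0.02² + 0.55² + 0.22² = 0.0361 + 0.0004 + 0.0004 + 0.3025 + 0.0484 = 0.3878
B_1 = 1 / 0.3878 = 2.5786
Σp_2ᵢ² = 0.15² + 0.02² + 0.22² + 0.27² + 0.34² = 0.0225 + 0.0004 + 0.0484 + 0.0729 + 0.1156 = 0.2598
B_2 = 1 / 0.2598 = 3.8491
Highest B → broadest niche (most generalist): species 3 (B = 4.33).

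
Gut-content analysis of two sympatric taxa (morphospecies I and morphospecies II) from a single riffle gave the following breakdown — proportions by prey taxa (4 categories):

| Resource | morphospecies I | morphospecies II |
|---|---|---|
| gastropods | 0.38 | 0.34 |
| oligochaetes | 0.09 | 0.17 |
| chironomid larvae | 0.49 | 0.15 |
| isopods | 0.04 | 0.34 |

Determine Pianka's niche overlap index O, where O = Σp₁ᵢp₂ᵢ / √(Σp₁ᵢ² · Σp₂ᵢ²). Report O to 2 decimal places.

0.69

Σ p₁ᵢp₂ᵢ = 0.1292 + 0.0153 + 0.0735 + 0.0136 = 0.2316
Σp_1ᵢ² = 0.38² + 0.09² + 0.49² + 0.04² = 0.1444 + 0.0081 + 0.2401 + 0.0016 = 0.3942
Σp_2ᵢ² = 0.34² + 0.17² + 0.15² + 0.34² = 0.1156 + 0.0289 + 0.0225 + 0.1156 = 0.2826
O = 0.2316 / √(0.3942 × 0.2826) = 0.2316 / 0.33377 = 0.6939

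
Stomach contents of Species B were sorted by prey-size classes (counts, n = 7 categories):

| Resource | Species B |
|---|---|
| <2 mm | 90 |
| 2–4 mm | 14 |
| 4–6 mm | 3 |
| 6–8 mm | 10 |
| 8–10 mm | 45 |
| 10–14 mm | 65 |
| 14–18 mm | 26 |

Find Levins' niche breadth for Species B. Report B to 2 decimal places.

Proportions for Species B (n=253): 90/253=0.3557, 14/253=0.0553, 3/253=0.0119, 10/253=0.0395, 45/253=0.1779, 65/253=0.2569, 26/253=0.1028
Σpᵢ² = 0.3557² + 0.0553² + 0.0119² + 0.0395² + 0.1779² + 0.2569² + 0.1028² = 0.126522 + 0.003058 + 0.000142 + 0.001560 + 0.031648 + 0.065998 + 0.010568 = 0.239496
B = 1 / 0.239496 = 4.1754

4.18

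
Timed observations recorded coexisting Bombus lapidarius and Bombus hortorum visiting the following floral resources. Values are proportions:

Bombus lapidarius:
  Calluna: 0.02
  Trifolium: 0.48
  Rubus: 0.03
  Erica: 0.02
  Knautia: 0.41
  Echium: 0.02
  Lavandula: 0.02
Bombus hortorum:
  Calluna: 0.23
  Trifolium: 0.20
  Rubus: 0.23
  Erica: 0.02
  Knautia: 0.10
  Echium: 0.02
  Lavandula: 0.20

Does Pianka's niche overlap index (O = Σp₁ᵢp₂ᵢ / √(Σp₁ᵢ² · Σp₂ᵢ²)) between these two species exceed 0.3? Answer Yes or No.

Yes

Σ p₁ᵢp₂ᵢ = 0.0046 + 0.0960 + 0.0069 + 0.0004 + 0.0410 + 0.0004 + 0.0040 = 0.1533
Σp_1ᵢ² = 0.02² + 0.48² + 0.03² + 0.02² + 0.41² + 0.02² + 0.02² = 0.0004 + 0.2304 + 0.0009 + 0.0004 + 0.1681 + 0.0004 + 0.0004 = 0.4010
Σp_2ᵢ² = 0.23² + 0.20² + 0.23² + 0.02² + 0.10² + 0.02² + 0.20² = 0.0529 + 0.0400 + 0.0529 + 0.0004 + 0.0100 + 0.0004 + 0.0400 = 0.1966
O = 0.1533 / √(0.4010 × 0.1966) = 0.1533 / 0.28078 = 0.5460
O = 0.5460 > 0.3 → Yes.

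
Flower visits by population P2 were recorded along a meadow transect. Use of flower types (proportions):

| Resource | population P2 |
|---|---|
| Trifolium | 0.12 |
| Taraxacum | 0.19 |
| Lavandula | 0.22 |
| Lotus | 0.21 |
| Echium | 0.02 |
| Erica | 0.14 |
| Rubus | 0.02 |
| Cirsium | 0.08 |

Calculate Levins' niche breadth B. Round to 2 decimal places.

Σpᵢ² = 0.12² + 0.19² + 0.22² + 0.21² + 0.02² + 0.14² + 0.02² + 0.08² = 0.0144 + 0.0361 + 0.0484 + 0.0441 + 0.0004 + 0.0196 + 0.0004 + 0.0064 = 0.1698
B = 1 / 0.1698 = 5.8893

5.89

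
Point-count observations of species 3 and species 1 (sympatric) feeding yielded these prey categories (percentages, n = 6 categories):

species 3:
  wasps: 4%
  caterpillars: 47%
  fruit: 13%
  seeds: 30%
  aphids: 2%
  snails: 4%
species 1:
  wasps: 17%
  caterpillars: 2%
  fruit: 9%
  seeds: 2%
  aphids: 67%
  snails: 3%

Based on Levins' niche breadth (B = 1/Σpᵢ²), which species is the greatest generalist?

Convert percentages to proportions (divide by 100).
Σp_3ᵢ² = 0.04² + 0.47² + 0.13² + 0.30² + 0.02² + 0.04² = 0.0016 + 0.2209 + 0.0169 + 0.0900 + 0.0004 + 0.0016 = 0.3314
B_3 = 1 / 0.3314 = 3.0175
Σp_1ᵢ² = 0.17² + 0.02² + 0.09² + 0.02² + 0.67² + 0.03² = 0.0289 + 0.0004 + 0.0081 + 0.0004 + 0.4489 + 0.0009 = 0.4876
B_1 = 1 / 0.4876 = 2.0509
Highest B → broadest niche (most generalist): species 3 (B = 3.02).

species 3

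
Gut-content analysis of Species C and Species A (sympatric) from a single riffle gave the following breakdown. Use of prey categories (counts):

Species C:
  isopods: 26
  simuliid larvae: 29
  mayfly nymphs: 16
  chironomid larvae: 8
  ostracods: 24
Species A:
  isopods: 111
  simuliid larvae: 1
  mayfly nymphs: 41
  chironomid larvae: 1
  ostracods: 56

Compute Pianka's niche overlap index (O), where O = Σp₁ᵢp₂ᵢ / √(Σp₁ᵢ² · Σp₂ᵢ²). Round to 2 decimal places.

0.77

Proportions for Species C (n=103): 26/103=0.2524, 29/103=0.2816, 16/103=0.1553, 8/103=0.0777, 24/103=0.2330
Proportions for Species A (n=210): 111/210=0.5286, 1/210=0.0048, 41/210=0.1952, 1/210=0.0048, 56/210=0.2667
Σ p₁ᵢp₂ᵢ = 0.133419 + 0.001352 + 0.030315 + 0.000373 + 0.062141 = 0.227600
Σp_1ᵢ² = 0.2524² + 0.2816² + 0.1553² + 0.0777² + 0.2330² = 0.063706 + 0.079299 + 0.024118 + 0.006037 + 0.054289 = 0.227449
Σp_2ᵢ² = 0.5286² + 0.0048² + 0.1952² + 0.0048² + 0.2667² = 0.279418 + 0.000023 + 0.038103 + 0.000023 + 0.071129 = 0.388696
O = 0.227600 / √(0.227449 × 0.388696) = 0.227600 / 0.2973357 = 0.7655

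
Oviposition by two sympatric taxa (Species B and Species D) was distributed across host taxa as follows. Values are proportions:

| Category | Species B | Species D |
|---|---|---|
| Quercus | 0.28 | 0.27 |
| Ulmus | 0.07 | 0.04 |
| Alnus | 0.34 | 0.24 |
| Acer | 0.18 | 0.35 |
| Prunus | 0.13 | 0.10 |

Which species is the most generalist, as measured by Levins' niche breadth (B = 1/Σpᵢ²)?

Σp_Bᵢ² = 0.28² + 0.07² + 0.34² + 0.18² + 0.13² = 0.0784 + 0.0049 + 0.1156 + 0.0324 + 0.0169 = 0.2482
B_B = 1 / 0.2482 = 4.0290
Σp_Dᵢ² = 0.27² + 0.04² + 0.24² + 0.35² + 0.10² = 0.0729 + 0.0016 + 0.0576 + 0.1225 + 0.0100 = 0.2646
B_D = 1 / 0.2646 = 3.7793
Highest B → broadest niche (most generalist): Species B (B = 4.03).

Species B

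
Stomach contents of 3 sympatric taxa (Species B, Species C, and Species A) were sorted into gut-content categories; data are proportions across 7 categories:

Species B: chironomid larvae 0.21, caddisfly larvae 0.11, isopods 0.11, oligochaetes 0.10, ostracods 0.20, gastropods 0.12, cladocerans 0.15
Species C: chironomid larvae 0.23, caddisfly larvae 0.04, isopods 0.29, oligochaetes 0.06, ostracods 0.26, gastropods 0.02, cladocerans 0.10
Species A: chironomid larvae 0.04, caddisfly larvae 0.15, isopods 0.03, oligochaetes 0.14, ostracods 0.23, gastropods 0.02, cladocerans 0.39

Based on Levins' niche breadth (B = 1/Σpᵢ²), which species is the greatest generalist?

Species B

Σp_Bᵢ² = 0.21² + 0.11² + 0.11² + 0.10² + 0.20² + 0.12² + 0.15² = 0.0441 + 0.0121 + 0.0121 + 0.0100 + 0.0400 + 0.0144 + 0.0225 = 0.1552
B_B = 1 / 0.1552 = 6.4433
Σp_Cᵢ² = 0.23² + 0.04² + 0.29² + 0.06² + 0.26² + 0.02² + 0.10² = 0.0529 + 0.0016 + 0.0841 + 0.0036 + 0.0676 + 0.0004 + 0.0100 = 0.2202
B_C = 1 / 0.2202 = 4.5413
Σp_Aᵢ² = 0.04² + 0.15² + 0.03² + 0.14² + 0.23² + 0.02² + 0.39² = 0.0016 + 0.0225 + 0.0009 + 0.0196 + 0.0529 + 0.0004 + 0.1521 = 0.2500
B_A = 1 / 0.2500 = 4.0000
Highest B → broadest niche (most generalist): Species B (B = 6.44).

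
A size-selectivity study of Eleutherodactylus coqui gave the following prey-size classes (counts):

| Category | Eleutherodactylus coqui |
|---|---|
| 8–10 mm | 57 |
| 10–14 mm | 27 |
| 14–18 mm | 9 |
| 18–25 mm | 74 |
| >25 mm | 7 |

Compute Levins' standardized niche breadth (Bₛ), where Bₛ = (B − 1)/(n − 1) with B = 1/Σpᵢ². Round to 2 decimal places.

0.54

Proportions for Eleutherodactylus coqui (n=174): 57/174=0.3276, 27/174=0.1552, 9/174=0.0517, 74/174=0.4253, 7/174=0.0402
Σpᵢ² = 0.3276² + 0.1552² + 0.0517² + 0.4253² + 0.0402² = 0.107322 + 0.024087 + 0.002673 + 0.180880 + 0.001616 = 0.316578
B = 1 / 0.316578 = 3.1588
Bₛ = (B − 1)/(n − 1) = (3.1588 − 1)/(5 − 1) = 2.1588/4 = 0.5397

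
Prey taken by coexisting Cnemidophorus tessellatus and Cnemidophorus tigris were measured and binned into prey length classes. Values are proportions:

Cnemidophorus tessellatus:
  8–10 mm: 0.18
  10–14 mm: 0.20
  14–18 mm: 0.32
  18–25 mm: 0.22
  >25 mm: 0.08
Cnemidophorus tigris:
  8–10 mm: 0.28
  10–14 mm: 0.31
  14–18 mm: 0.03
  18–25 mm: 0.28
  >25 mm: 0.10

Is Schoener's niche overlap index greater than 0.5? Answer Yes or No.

Yes

Σ|p₁ᵢ − p₂ᵢ| = 0.10 + 0.11 + 0.29 + 0.06 + 0.02 = 0.58
D = 1 − ½ × 0.58 = 1 − 0.290 = 0.7100
D = 0.7100 > 0.5 → Yes.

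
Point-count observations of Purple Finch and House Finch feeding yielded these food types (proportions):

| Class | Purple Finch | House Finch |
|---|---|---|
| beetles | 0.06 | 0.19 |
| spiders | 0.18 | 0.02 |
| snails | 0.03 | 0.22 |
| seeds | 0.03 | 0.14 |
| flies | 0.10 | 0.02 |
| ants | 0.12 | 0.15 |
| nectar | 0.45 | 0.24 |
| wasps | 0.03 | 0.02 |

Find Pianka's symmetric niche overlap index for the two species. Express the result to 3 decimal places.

Σ p₁ᵢp₂ᵢ = 0.0114 + 0.0036 + 0.0066 + 0.0042 + 0.0020 + 0.0180 + 0.1080 + 0.0006 = 0.1544
Σp_1ᵢ² = 0.06² + 0.18² + 0.03² + 0.03² + 0.10² + 0.12² + 0.45² + 0.03² = 0.0036 + 0.0324 + 0.0009 + 0.0009 + 0.0100 + 0.0144 + 0.2025 + 0.0009 = 0.2656
Σp_2ᵢ² = 0.19² + 0.02² + 0.22² + 0.14² + 0.02² + 0.15² + 0.24² + 0.02² = 0.0361 + 0.0004 + 0.0484 + 0.0196 + 0.0004 + 0.0225 + 0.0576 + 0.0004 = 0.1854
O = 0.1544 / √(0.2656 × 0.1854) = 0.1544 / 0.221906 = 0.69579

0.696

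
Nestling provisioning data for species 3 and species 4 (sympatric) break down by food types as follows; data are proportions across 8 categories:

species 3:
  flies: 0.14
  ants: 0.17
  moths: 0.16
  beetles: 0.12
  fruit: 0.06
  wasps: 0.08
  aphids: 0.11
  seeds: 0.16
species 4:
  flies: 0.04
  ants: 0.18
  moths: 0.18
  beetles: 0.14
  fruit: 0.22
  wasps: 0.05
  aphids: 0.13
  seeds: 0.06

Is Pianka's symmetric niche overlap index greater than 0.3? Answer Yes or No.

Σ p₁ᵢp₂ᵢ = 0.0056 + 0.0306 + 0.0288 + 0.0168 + 0.0132 + 0.0040 + 0.0143 + 0.0096 = 0.1229
Σp_1ᵢ² = 0.14² + 0.17² + 0.16² + 0.12² + 0.06² + 0.08² + 0.11² + 0.16² = 0.0196 + 0.0289 + 0.0256 + 0.0144 + 0.0036 + 0.0064 + 0.0121 + 0.0256 = 0.1362
Σp_2ᵢ² = 0.04² + 0.18² + 0.18² + 0.14² + 0.22² + 0.05² + 0.13² + 0.06² = 0.0016 + 0.0324 + 0.0324 + 0.0196 + 0.0484 + 0.0025 + 0.0169 + 0.0036 = 0.1574
O = 0.1229 / √(0.1362 × 0.1574) = 0.1229 / 0.14642 = 0.8394
O = 0.8394 > 0.3 → Yes.

Yes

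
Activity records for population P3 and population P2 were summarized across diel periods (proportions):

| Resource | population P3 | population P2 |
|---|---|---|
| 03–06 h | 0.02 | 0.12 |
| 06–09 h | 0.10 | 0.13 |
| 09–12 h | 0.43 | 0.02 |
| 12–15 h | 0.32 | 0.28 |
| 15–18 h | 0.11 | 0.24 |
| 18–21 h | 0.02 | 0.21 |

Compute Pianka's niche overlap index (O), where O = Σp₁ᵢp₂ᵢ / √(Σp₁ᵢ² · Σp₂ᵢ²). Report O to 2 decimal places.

Σ p₁ᵢp₂ᵢ = 0.0024 + 0.0130 + 0.0086 + 0.0896 + 0.0264 + 0.0042 = 0.1442
Σp_1ᵢ² = 0.02² + 0.10² + 0.43² + 0.32² + 0.11² + 0.02² = 0.0004 + 0.0100 + 0.1849 + 0.1024 + 0.0121 + 0.0004 = 0.3102
Σp_2ᵢ² = 0.12² + 0.13² + 0.02² + 0.28² + 0.24² + 0.21² = 0.0144 + 0.0169 + 0.0004 + 0.0784 + 0.0576 + 0.0441 = 0.2118
O = 0.1442 / √(0.3102 × 0.2118) = 0.1442 / 0.25632 = 0.5626

0.56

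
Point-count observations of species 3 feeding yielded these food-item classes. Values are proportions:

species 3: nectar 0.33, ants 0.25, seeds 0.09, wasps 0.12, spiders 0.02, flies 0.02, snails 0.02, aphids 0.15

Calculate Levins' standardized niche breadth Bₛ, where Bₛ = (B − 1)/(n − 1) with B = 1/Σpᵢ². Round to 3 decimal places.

0.514

Σpᵢ² = 0.33² + 0.25² + 0.09² + 0.12² + 0.02² + 0.02² + 0.02² + 0.15² = 0.1089 + 0.0625 + 0.0081 + 0.0144 + 0.0004 + 0.0004 + 0.0004 + 0.0225 = 0.2176
B = 1 / 0.2176 = 4.59559
Bₛ = (B − 1)/(n − 1) = (4.59559 − 1)/(8 − 1) = 3.59559/7 = 0.51366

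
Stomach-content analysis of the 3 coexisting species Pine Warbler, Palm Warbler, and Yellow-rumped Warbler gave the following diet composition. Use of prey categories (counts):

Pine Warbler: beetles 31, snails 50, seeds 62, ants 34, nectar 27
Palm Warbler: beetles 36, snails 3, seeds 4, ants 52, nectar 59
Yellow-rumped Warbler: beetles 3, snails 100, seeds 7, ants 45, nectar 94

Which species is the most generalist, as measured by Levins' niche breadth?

Proportions for Pine Warbler (n=204): 31/204=0.1520, 50/204=0.2451, 62/204=0.3039, 34/204=0.1667, 27/204=0.1324
Proportions for Palm Warbler (n=154): 36/154=0.2338, 3/154=0.0195, 4/154=0.0260, 52/154=0.3377, 59/154=0.3831
Proportions for Yellow-rumped Warbler (n=249): 3/249=0.0120, 100/249=0.4016, 7/249=0.0281, 45/249=0.1807, 94/249=0.3775
Σp_Pineᵢ² = 0.1520² + 0.2451² + 0.3039² + 0.1667² + 0.1324² = 0.023104 + 0.060074 + 0.092355 + 0.027789 + 0.017530 = 0.220852
B_Pine = 1 / 0.220852 = 4.5279
Σp_Palmᵢ² = 0.2338² + 0.0195² + 0.0260² + 0.3377² + 0.3831² = 0.054662 + 0.000380 + 0.000676 + 0.114041 + 0.146766 = 0.316525
B_Palm = 1 / 0.316525 = 3.1593
Σp_Yellᵢ² = 0.0120² + 0.4016² + 0.0281² + 0.1807² + 0.3775² = 0.000144 + 0.161283 + 0.000790 + 0.032652 + 0.142506 = 0.337375
B_Yell = 1 / 0.337375 = 2.9641
Highest B → broadest niche (most generalist): Pine Warbler (B = 4.53).

Pine Warbler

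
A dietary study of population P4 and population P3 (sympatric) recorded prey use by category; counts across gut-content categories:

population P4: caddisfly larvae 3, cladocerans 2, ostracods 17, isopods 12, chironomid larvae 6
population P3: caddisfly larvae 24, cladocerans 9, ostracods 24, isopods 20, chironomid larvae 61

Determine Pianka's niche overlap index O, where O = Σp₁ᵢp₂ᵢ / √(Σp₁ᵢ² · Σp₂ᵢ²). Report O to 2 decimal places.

0.69

Proportions for population P4 (n=40): 3/40=0.0750, 2/40=0.0500, 17/40=0.4250, 12/40=0.3000, 6/40=0.1500
Proportions for population P3 (n=138): 24/138=0.1739, 9/138=0.0652, 24/138=0.1739, 20/138=0.1449, 61/138=0.4420
Σ p₁ᵢp₂ᵢ = 0.013043 + 0.003260 + 0.073908 + 0.043470 + 0.066300 = 0.199981
Σp_1ᵢ² = 0.0750² + 0.0500² + 0.4250² + 0.3000² + 0.1500² = 0.005625 + 0.002500 + 0.180625 + 0.090000 + 0.022500 = 0.301250
Σp_2ᵢ² = 0.1739² + 0.0652² + 0.1739² + 0.1449² + 0.4420² = 0.030241 + 0.004251 + 0.030241 + 0.020996 + 0.195364 = 0.281093
O = 0.199981 / √(0.301250 × 0.281093) = 0.199981 / 0.2909970 = 0.6872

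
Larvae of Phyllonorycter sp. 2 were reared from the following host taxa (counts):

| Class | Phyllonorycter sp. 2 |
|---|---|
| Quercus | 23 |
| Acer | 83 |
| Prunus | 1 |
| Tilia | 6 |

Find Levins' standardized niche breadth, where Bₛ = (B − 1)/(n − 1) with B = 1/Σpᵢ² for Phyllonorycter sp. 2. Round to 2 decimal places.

0.24

Proportions for Phyllonorycter sp. 2 (n=113): 23/113=0.2035, 83/113=0.7345, 1/113=0.0088, 6/113=0.0531
Σpᵢ² = 0.2035² + 0.7345² + 0.0088² + 0.0531² = 0.041412 + 0.539490 + 0.000077 + 0.002820 = 0.583799
B = 1 / 0.583799 = 1.7129
Bₛ = (B − 1)/(n − 1) = (1.7129 − 1)/(4 − 1) = 0.7129/3 = 0.2376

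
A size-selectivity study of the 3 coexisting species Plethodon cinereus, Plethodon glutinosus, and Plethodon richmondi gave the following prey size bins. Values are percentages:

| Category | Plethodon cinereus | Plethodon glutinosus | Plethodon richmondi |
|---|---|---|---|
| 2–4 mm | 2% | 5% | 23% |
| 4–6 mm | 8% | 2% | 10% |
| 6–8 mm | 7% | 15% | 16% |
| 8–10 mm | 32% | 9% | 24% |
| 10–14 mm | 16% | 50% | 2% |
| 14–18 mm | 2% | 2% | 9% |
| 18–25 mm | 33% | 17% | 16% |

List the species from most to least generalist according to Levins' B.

Convert percentages to proportions (divide by 100).
Σp_cineᵢ² = 0.02² + 0.08² + 0.07² + 0.32² + 0.16² + 0.02² + 0.33² = 0.0004 + 0.0064 + 0.0049 + 0.1024 + 0.0256 + 0.0004 + 0.1089 = 0.2490
B_cine = 1 / 0.2490 = 4.0161
Σp_glutᵢ² = 0.05² + 0.02² + 0.15² + 0.09² + 0.50² + 0.02² + 0.17² = 0.0025 + 0.0004 + 0.0225 + 0.0081 + 0.2500 + 0.0004 + 0.0289 = 0.3128
B_glut = 1 / 0.3128 = 3.1969
Σp_richᵢ² = 0.23² + 0.10² + 0.16² + 0.24² + 0.02² + 0.09² + 0.16² = 0.0529 + 0.0100 + 0.0256 + 0.0576 + 0.0004 + 0.0081 + 0.0256 = 0.1802
B_rich = 1 / 0.1802 = 5.5494
Ranking by B (broadest → narrowest): Plethodon richmondi (5.55) > Plethodon cinereus (4.02) > Plethodon glutinosus (3.20)

Plethodon richmondi > Plethodon cinereus > Plethodon glutinosus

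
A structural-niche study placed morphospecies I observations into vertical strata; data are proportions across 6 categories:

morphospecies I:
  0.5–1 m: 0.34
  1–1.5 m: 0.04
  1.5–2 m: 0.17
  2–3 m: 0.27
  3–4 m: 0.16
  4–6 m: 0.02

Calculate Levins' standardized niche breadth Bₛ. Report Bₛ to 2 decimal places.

0.62

Σpᵢ² = 0.34² + 0.04² + 0.17² + 0.27² + 0.16² + 0.02² = 0.1156 + 0.0016 + 0.0289 + 0.0729 + 0.0256 + 0.0004 = 0.2450
B = 1 / 0.2450 = 4.0816
Bₛ = (B − 1)/(n − 1) = (4.0816 − 1)/(6 − 1) = 3.0816/5 = 0.6163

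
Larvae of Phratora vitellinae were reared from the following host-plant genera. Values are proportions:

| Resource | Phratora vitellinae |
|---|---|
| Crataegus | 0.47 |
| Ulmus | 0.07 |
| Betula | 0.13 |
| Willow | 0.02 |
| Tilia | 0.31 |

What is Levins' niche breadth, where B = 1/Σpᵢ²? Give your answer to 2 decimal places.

Σpᵢ² = 0.47² + 0.07² + 0.13² + 0.02² + 0.31² = 0.2209 + 0.0049 + 0.0169 + 0.0004 + 0.0961 = 0.3392
B = 1 / 0.3392 = 2.9481

2.95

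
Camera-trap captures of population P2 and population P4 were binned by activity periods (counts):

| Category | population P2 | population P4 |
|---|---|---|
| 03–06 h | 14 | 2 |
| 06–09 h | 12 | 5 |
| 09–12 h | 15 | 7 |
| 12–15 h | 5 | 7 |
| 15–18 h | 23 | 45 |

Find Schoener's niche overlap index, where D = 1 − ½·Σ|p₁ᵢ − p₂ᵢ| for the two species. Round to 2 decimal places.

0.62

Proportions for population P2 (n=69): 14/69=0.2029, 12/69=0.1739, 15/69=0.2174, 5/69=0.0725, 23/69=0.3333
Proportions for population P4 (n=66): 2/66=0.0303, 5/66=0.0758, 7/66=0.1061, 7/66=0.1061, 45/66=0.6818
Σ|p₁ᵢ − p₂ᵢ| = 0.1726 + 0.0981 + 0.1113 + 0.0336 + 0.3485 = 0.7641
D = 1 − ½ × 0.7641 = 1 − 0.38205 = 0.61795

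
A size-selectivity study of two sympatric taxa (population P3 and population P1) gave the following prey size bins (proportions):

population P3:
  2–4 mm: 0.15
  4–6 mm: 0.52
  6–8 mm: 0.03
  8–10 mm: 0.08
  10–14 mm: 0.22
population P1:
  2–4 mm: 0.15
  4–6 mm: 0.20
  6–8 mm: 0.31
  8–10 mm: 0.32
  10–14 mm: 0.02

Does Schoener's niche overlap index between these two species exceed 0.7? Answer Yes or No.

Σ|p₁ᵢ − p₂ᵢ| = 0.00 + 0.32 + 0.28 + 0.24 + 0.20 = 1.04
D = 1 − ½ × 1.04 = 1 − 0.520 = 0.4800
D = 0.4800 < 0.7 → No.

No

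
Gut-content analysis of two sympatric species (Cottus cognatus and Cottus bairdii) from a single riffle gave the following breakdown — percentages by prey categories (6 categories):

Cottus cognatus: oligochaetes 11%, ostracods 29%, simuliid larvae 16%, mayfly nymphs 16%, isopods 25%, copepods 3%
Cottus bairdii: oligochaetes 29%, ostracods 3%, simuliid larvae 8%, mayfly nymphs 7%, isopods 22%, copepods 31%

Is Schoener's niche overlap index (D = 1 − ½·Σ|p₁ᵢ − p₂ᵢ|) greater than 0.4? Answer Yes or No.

Convert percentages to proportions (divide by 100).
Σ|p₁ᵢ − p₂ᵢ| = 0.18 + 0.26 + 0.08 + 0.09 + 0.03 + 0.28 = 0.92
D = 1 − ½ × 0.92 = 1 − 0.460 = 0.5400
D = 0.5400 > 0.4 → Yes.

Yes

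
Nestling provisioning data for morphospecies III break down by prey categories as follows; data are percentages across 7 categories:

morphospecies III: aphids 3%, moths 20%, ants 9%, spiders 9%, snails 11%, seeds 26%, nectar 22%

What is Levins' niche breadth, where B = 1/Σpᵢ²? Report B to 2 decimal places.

5.40

Convert percentages to proportions (divide by 100).
Σpᵢ² = 0.03² + 0.20² + 0.09² + 0.09² + 0.11² + 0.26² + 0.22² = 0.0009 + 0.0400 + 0.0081 + 0.0081 + 0.0121 + 0.0676 + 0.0484 = 0.1852
B = 1 / 0.1852 = 5.3996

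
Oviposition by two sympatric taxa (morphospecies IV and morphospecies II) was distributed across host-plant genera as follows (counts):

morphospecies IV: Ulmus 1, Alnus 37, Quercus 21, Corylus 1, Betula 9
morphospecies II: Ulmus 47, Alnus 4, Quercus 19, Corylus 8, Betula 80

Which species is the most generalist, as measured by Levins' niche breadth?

morphospecies II

Proportions for morphospecies IV (n=69): 1/69=0.0145, 37/69=0.5362, 21/69=0.3043, 1/69=0.0145, 9/69=0.1304
Proportions for morphospecies II (n=158): 47/158=0.2975, 4/158=0.0253, 19/158=0.1203, 8/158=0.0506, 80/158=0.5063
Σp_IVᵢ² = 0.0145² + 0.5362² + 0.3043² + 0.0145² + 0.1304² = 0.000210 + 0.287510 + 0.092598 + 0.000210 + 0.017004 = 0.397532
B_IV = 1 / 0.397532 = 2.5155
Σp_IIᵢ² = 0.2975² + 0.0253² + 0.1203² + 0.0506² + 0.5063² = 0.088506 + 0.000640 + 0.014472 + 0.002560 + 0.256340 = 0.362518
B_II = 1 / 0.362518 = 2.7585
Highest B → broadest niche (most generalist): morphospecies II (B = 2.76).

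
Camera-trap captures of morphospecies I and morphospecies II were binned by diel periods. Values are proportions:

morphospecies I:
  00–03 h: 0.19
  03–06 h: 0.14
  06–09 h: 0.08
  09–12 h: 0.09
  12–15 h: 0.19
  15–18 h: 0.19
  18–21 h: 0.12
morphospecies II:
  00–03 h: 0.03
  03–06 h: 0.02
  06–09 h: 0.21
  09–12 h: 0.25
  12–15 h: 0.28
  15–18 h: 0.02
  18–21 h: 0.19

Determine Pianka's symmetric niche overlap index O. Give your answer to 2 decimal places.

Σ p₁ᵢp₂ᵢ = 0.0057 + 0.0028 + 0.0168 + 0.0225 + 0.0532 + 0.0038 + 0.0228 = 0.1276
Σp_1ᵢ² = 0.19² + 0.14² + 0.08² + 0.09² + 0.19² + 0.19² + 0.12² = 0.0361 + 0.0196 + 0.0064 + 0.0081 + 0.0361 + 0.0361 + 0.0144 = 0.1568
Σp_2ᵢ² = 0.03² + 0.02² + 0.21² + 0.25² + 0.28² + 0.02² + 0.19² = 0.0009 + 0.0004 + 0.0441 + 0.0625 + 0.0784 + 0.0004 + 0.0361 = 0.2228
O = 0.1276 / √(0.1568 × 0.2228) = 0.1276 / 0.18691 = 0.6827

0.68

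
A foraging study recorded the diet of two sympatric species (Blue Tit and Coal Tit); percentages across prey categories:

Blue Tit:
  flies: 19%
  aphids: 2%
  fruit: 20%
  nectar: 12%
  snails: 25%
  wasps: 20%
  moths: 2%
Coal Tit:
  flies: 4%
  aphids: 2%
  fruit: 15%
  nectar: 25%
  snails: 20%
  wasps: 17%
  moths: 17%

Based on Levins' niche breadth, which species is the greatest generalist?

Convert percentages to proportions (divide by 100).
Σp_Blueᵢ² = 0.19² + 0.02² + 0.20² + 0.12² + 0.25² + 0.20² + 0.02² = 0.0361 + 0.0004 + 0.0400 + 0.0144 + 0.0625 + 0.0400 + 0.0004 = 0.1938
B_Blue = 1 / 0.1938 = 5.1600
Σp_Coalᵢ² = 0.04² + 0.02² + 0.15² + 0.25² + 0.20² + 0.17² + 0.17² = 0.0016 + 0.0004 + 0.0225 + 0.0625 + 0.0400 + 0.0289 + 0.0289 = 0.1848
B_Coal = 1 / 0.1848 = 5.4113
Highest B → broadest niche (most generalist): Coal Tit (B = 5.41).

Coal Tit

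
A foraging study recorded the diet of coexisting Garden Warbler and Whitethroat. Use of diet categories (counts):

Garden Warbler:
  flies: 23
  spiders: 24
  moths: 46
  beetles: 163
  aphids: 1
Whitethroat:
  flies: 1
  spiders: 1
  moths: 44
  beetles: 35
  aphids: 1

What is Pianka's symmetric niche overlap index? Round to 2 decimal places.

0.80

Proportions for Garden Warbler (n=257): 23/257=0.0895, 24/257=0.0934, 46/257=0.1790, 163/257=0.6342, 1/257=0.0039
Proportions for Whitethroat (n=82): 1/82=0.0122, 1/82=0.0122, 44/82=0.5366, 35/82=0.4268, 1/82=0.0122
Σ p₁ᵢp₂ᵢ = 0.001092 + 0.001139 + 0.096051 + 0.270677 + 0.000048 = 0.369007
Σp_1ᵢ² = 0.0895² + 0.0934² + 0.1790² + 0.6342² + 0.0039² = 0.008010 + 0.008724 + 0.032041 + 0.402210 + 0.000015 = 0.451000
Σp_2ᵢ² = 0.0122² + 0.0122² + 0.5366² + 0.4268² + 0.0122² = 0.000149 + 0.000149 + 0.287940 + 0.182158 + 0.000149 = 0.470545
O = 0.369007 / √(0.451000 × 0.470545) = 0.369007 / 0.4606689 = 0.8010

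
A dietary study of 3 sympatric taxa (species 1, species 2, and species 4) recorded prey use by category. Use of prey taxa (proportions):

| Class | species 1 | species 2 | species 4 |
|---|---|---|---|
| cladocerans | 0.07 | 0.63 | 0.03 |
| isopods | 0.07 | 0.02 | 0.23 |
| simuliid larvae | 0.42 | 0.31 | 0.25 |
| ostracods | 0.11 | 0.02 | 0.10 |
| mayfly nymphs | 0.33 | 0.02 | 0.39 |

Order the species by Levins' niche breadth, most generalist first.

Σp_1ᵢ² = 0.07² + 0.07² + 0.42² + 0.11² + 0.33² = 0.0049 + 0.0049 + 0.1764 + 0.0121 + 0.1089 = 0.3072
B_1 = 1 / 0.3072 = 3.2552
Σp_2ᵢ² = 0.63² + 0.02² + 0.31² + 0.02² + 0.02² = 0.3969 + 0.0004 + 0.0961 + 0.0004 + 0.0004 = 0.4942
B_2 = 1 / 0.4942 = 2.0235
Σp_4ᵢ² = 0.03² + 0.23² + 0.25² + 0.10² + 0.39² = 0.0009 + 0.0529 + 0.0625 + 0.0100 + 0.1521 = 0.2784
B_4 = 1 / 0.2784 = 3.5920
Ranking by B (broadest → narrowest): species 4 (3.59) > species 1 (3.26) > species 2 (2.02)

species 4 > species 1 > species 2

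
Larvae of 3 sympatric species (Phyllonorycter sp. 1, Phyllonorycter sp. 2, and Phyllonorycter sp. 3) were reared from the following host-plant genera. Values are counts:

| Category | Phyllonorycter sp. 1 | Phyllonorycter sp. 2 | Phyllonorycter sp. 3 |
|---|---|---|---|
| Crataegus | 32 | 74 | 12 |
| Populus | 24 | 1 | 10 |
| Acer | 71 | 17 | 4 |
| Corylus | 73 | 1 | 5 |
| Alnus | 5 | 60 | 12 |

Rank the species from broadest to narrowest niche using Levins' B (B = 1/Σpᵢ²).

Proportions for Phyllonorycter sp. 1 (n=205): 32/205=0.1561, 24/205=0.1171, 71/205=0.3463, 73/205=0.3561, 5/205=0.0244
Proportions for Phyllonorycter sp. 2 (n=153): 74/153=0.4837, 1/153=0.0065, 17/153=0.1111, 1/153=0.0065, 60/153=0.3922
Proportions for Phyllonorycter sp. 3 (n=43): 12/43=0.2791, 10/43=0.2326, 4/43=0.0930, 5/43=0.1163, 12/43=0.2791
Σp_1ᵢ² = 0.1561² + 0.1171² + 0.3463² + 0.3561² + 0.0244² = 0.024367 + 0.013712 + 0.119924 + 0.126807 + 0.000595 = 0.285405
B_1 = 1 / 0.285405 = 3.5038
Σp_2ᵢ² = 0.4837² + 0.0065² + 0.1111² + 0.0065² + 0.3922² = 0.233966 + 0.000042 + 0.012343 + 0.000042 + 0.153821 = 0.400214
B_2 = 1 / 0.400214 = 2.4987
Σp_3ᵢ² = 0.2791² + 0.2326² + 0.0930² + 0.1163² + 0.2791² = 0.077897 + 0.054103 + 0.008649 + 0.013526 + 0.077897 = 0.232072
B_3 = 1 / 0.232072 = 4.3090
Ranking by B (broadest → narrowest): Phyllonorycter sp. 3 (4.31) > Phyllonorycter sp. 1 (3.50) > Phyllonorycter sp. 2 (2.50)

Phyllonorycter sp. 3 > Phyllonorycter sp. 1 > Phyllonorycter sp. 2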